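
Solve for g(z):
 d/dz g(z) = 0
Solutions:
 g(z) = C1


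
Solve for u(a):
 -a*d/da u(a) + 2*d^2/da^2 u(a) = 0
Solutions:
 u(a) = C1 + C2*erfi(a/2)


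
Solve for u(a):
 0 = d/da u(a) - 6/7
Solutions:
 u(a) = C1 + 6*a/7


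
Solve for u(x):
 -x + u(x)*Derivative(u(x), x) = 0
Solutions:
 u(x) = -sqrt(C1 + x^2)
 u(x) = sqrt(C1 + x^2)


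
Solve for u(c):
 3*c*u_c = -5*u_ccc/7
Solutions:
 u(c) = C1 + Integral(C2*airyai(-21^(1/3)*5^(2/3)*c/5) + C3*airybi(-21^(1/3)*5^(2/3)*c/5), c)


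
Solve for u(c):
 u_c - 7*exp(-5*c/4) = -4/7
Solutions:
 u(c) = C1 - 4*c/7 - 28*exp(-5*c/4)/5


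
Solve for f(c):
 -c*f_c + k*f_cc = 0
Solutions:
 f(c) = C1 + C2*erf(sqrt(2)*c*sqrt(-1/k)/2)/sqrt(-1/k)


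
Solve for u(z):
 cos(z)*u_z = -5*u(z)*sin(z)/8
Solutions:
 u(z) = C1*cos(z)^(5/8)


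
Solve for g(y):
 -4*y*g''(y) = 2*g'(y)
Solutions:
 g(y) = C1 + C2*sqrt(y)


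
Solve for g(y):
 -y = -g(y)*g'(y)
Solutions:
 g(y) = -sqrt(C1 + y^2)
 g(y) = sqrt(C1 + y^2)


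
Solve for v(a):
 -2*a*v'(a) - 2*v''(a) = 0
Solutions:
 v(a) = C1 + C2*erf(sqrt(2)*a/2)


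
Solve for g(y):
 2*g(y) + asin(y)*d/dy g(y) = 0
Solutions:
 g(y) = C1*exp(-2*Integral(1/asin(y), y))


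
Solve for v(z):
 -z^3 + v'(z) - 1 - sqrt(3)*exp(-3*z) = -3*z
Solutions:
 v(z) = C1 + z^4/4 - 3*z^2/2 + z - sqrt(3)*exp(-3*z)/3


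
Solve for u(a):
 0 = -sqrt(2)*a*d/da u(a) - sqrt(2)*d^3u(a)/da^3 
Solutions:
 u(a) = C1 + Integral(C2*airyai(-a) + C3*airybi(-a), a)


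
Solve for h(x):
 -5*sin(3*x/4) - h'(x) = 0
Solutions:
 h(x) = C1 + 20*cos(3*x/4)/3


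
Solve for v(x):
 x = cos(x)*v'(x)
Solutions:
 v(x) = C1 + Integral(x/cos(x), x)


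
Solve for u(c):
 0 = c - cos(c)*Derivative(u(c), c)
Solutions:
 u(c) = C1 + Integral(c/cos(c), c)


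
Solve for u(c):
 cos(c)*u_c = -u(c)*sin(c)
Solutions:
 u(c) = C1*cos(c)


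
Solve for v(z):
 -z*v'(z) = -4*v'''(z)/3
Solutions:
 v(z) = C1 + Integral(C2*airyai(6^(1/3)*z/2) + C3*airybi(6^(1/3)*z/2), z)


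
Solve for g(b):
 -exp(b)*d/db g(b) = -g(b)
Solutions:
 g(b) = C1*exp(-exp(-b))


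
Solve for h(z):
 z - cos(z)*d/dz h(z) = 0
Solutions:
 h(z) = C1 + Integral(z/cos(z), z)


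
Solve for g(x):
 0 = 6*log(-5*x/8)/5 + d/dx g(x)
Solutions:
 g(x) = C1 - 6*x*log(-x)/5 + 6*x*(-log(5) + 1 + 3*log(2))/5


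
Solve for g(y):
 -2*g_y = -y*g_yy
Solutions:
 g(y) = C1 + C2*y^3


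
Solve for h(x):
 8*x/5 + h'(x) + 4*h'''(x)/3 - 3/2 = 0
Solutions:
 h(x) = C1 + C2*sin(sqrt(3)*x/2) + C3*cos(sqrt(3)*x/2) - 4*x^2/5 + 3*x/2


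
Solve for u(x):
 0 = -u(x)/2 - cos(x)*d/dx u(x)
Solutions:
 u(x) = C1*(sin(x) - 1)^(1/4)/(sin(x) + 1)^(1/4)


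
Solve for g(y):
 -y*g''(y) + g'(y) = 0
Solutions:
 g(y) = C1 + C2*y^2


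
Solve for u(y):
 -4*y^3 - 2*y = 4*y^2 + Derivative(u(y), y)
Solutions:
 u(y) = C1 - y^4 - 4*y^3/3 - y^2


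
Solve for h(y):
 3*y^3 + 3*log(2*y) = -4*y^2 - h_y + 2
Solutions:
 h(y) = C1 - 3*y^4/4 - 4*y^3/3 - 3*y*log(y) - 3*y*log(2) + 5*y


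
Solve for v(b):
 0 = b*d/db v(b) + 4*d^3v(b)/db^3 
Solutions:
 v(b) = C1 + Integral(C2*airyai(-2^(1/3)*b/2) + C3*airybi(-2^(1/3)*b/2), b)


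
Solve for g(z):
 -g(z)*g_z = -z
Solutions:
 g(z) = -sqrt(C1 + z^2)
 g(z) = sqrt(C1 + z^2)


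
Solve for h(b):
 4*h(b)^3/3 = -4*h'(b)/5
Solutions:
 h(b) = -sqrt(6)*sqrt(-1/(C1 - 5*b))/2
 h(b) = sqrt(6)*sqrt(-1/(C1 - 5*b))/2


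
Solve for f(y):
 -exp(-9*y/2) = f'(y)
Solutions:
 f(y) = C1 + 2*exp(-9*y/2)/9


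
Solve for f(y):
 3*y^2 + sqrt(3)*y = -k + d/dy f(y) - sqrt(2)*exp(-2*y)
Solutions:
 f(y) = C1 + k*y + y^3 + sqrt(3)*y^2/2 - sqrt(2)*exp(-2*y)/2


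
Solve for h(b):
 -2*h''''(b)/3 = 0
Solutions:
 h(b) = C1 + C2*b + C3*b^2 + C4*b^3


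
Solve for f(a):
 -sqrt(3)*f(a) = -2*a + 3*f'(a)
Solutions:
 f(a) = C1*exp(-sqrt(3)*a/3) + 2*sqrt(3)*a/3 - 2


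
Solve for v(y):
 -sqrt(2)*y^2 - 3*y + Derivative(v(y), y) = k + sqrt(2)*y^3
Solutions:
 v(y) = C1 + k*y + sqrt(2)*y^4/4 + sqrt(2)*y^3/3 + 3*y^2/2


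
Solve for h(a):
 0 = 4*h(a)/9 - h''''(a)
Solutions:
 h(a) = C1*exp(-sqrt(6)*a/3) + C2*exp(sqrt(6)*a/3) + C3*sin(sqrt(6)*a/3) + C4*cos(sqrt(6)*a/3)


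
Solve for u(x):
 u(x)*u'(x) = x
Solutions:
 u(x) = -sqrt(C1 + x^2)
 u(x) = sqrt(C1 + x^2)


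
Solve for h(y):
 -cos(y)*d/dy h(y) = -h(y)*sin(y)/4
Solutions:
 h(y) = C1/cos(y)^(1/4)


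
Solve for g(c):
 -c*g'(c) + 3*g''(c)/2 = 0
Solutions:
 g(c) = C1 + C2*erfi(sqrt(3)*c/3)


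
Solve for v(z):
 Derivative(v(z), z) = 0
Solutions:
 v(z) = C1


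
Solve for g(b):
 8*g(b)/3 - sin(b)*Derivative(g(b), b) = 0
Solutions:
 g(b) = C1*(cos(b) - 1)^(4/3)/(cos(b) + 1)^(4/3)


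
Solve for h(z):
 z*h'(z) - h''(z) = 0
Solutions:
 h(z) = C1 + C2*erfi(sqrt(2)*z/2)


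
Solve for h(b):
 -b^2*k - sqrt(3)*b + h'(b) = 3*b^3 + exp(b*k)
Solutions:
 h(b) = C1 + 3*b^4/4 + b^3*k/3 + sqrt(3)*b^2/2 + exp(b*k)/k


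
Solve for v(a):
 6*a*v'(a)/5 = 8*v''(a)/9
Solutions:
 v(a) = C1 + C2*erfi(3*sqrt(30)*a/20)


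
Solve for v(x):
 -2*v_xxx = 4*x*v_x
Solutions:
 v(x) = C1 + Integral(C2*airyai(-2^(1/3)*x) + C3*airybi(-2^(1/3)*x), x)


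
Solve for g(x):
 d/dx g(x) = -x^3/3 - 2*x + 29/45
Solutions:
 g(x) = C1 - x^4/12 - x^2 + 29*x/45


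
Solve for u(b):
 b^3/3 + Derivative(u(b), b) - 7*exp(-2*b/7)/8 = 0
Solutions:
 u(b) = C1 - b^4/12 - 49*exp(-2*b/7)/16


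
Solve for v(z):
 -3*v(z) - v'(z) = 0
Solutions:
 v(z) = C1*exp(-3*z)


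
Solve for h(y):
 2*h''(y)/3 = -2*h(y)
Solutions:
 h(y) = C1*sin(sqrt(3)*y) + C2*cos(sqrt(3)*y)


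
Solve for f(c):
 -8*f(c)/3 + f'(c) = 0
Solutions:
 f(c) = C1*exp(8*c/3)


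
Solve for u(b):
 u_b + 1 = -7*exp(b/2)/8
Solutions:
 u(b) = C1 - b - 7*exp(b/2)/4


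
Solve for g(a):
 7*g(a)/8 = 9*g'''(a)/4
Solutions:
 g(a) = C3*exp(84^(1/3)*a/6) + (C1*sin(28^(1/3)*3^(5/6)*a/12) + C2*cos(28^(1/3)*3^(5/6)*a/12))*exp(-84^(1/3)*a/12)


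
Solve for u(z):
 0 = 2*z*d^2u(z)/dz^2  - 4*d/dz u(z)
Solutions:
 u(z) = C1 + C2*z^3


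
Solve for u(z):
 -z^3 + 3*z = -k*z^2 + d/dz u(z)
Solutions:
 u(z) = C1 + k*z^3/3 - z^4/4 + 3*z^2/2


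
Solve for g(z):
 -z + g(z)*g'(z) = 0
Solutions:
 g(z) = -sqrt(C1 + z^2)
 g(z) = sqrt(C1 + z^2)


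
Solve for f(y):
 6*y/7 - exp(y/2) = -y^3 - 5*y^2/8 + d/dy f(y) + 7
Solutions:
 f(y) = C1 + y^4/4 + 5*y^3/24 + 3*y^2/7 - 7*y - 2*exp(y/2)


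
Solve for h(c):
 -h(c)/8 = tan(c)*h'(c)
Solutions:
 h(c) = C1/sin(c)^(1/8)


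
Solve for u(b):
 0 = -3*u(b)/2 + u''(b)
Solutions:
 u(b) = C1*exp(-sqrt(6)*b/2) + C2*exp(sqrt(6)*b/2)


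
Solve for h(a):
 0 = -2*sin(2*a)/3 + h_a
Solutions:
 h(a) = C1 - cos(2*a)/3


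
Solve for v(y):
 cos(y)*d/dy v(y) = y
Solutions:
 v(y) = C1 + Integral(y/cos(y), y)


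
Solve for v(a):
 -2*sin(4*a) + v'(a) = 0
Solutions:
 v(a) = C1 - cos(4*a)/2


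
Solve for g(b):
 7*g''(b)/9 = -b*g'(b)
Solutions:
 g(b) = C1 + C2*erf(3*sqrt(14)*b/14)


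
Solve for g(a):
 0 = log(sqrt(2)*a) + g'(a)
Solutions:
 g(a) = C1 - a*log(a) - a*log(2)/2 + a


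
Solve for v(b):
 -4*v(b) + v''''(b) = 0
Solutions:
 v(b) = C1*exp(-sqrt(2)*b) + C2*exp(sqrt(2)*b) + C3*sin(sqrt(2)*b) + C4*cos(sqrt(2)*b)


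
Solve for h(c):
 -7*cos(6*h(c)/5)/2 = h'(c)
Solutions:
 7*c/2 - 5*log(sin(6*h(c)/5) - 1)/12 + 5*log(sin(6*h(c)/5) + 1)/12 = C1


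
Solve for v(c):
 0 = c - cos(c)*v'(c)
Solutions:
 v(c) = C1 + Integral(c/cos(c), c)


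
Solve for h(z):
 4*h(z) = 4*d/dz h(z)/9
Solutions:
 h(z) = C1*exp(9*z)


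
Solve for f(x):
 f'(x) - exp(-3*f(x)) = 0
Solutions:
 f(x) = log(C1 + 3*x)/3
 f(x) = log((-3^(1/3) - 3^(5/6)*I)*(C1 + x)^(1/3)/2)
 f(x) = log((-3^(1/3) + 3^(5/6)*I)*(C1 + x)^(1/3)/2)


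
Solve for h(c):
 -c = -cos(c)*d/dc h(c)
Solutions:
 h(c) = C1 + Integral(c/cos(c), c)


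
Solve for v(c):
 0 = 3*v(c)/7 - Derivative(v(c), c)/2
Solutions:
 v(c) = C1*exp(6*c/7)


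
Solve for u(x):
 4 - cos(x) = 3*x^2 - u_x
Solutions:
 u(x) = C1 + x^3 - 4*x + sin(x)


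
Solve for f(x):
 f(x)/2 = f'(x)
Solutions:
 f(x) = C1*exp(x/2)


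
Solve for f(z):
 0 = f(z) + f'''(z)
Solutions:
 f(z) = C3*exp(-z) + (C1*sin(sqrt(3)*z/2) + C2*cos(sqrt(3)*z/2))*exp(z/2)


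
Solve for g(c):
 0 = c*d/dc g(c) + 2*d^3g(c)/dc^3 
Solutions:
 g(c) = C1 + Integral(C2*airyai(-2^(2/3)*c/2) + C3*airybi(-2^(2/3)*c/2), c)


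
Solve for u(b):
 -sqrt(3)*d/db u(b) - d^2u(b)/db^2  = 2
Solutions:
 u(b) = C1 + C2*exp(-sqrt(3)*b) - 2*sqrt(3)*b/3


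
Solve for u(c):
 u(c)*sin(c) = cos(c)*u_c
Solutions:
 u(c) = C1/cos(c)


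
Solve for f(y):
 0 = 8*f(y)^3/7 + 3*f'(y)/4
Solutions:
 f(y) = -sqrt(42)*sqrt(-1/(C1 - 32*y))/2
 f(y) = sqrt(42)*sqrt(-1/(C1 - 32*y))/2


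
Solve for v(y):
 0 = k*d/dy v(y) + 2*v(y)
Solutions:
 v(y) = C1*exp(-2*y/k)


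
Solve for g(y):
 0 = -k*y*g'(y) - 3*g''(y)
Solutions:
 g(y) = Piecewise((-sqrt(6)*sqrt(pi)*C1*erf(sqrt(6)*sqrt(k)*y/6)/(2*sqrt(k)) - C2, (k > 0) | (k < 0)), (-C1*y - C2, True))


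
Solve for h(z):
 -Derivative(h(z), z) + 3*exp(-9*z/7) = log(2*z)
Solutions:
 h(z) = C1 - z*log(z) + z*(1 - log(2)) - 7*exp(-9*z/7)/3


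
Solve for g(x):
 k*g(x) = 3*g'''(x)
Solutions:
 g(x) = C1*exp(3^(2/3)*k^(1/3)*x/3) + C2*exp(k^(1/3)*x*(-3^(2/3) + 3*3^(1/6)*I)/6) + C3*exp(-k^(1/3)*x*(3^(2/3) + 3*3^(1/6)*I)/6)


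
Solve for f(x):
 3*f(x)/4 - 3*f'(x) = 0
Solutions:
 f(x) = C1*exp(x/4)


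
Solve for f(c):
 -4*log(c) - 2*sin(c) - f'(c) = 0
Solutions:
 f(c) = C1 - 4*c*log(c) + 4*c + 2*cos(c)


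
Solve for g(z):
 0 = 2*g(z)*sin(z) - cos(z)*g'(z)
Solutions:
 g(z) = C1/cos(z)^2


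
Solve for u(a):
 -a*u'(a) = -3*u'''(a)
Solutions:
 u(a) = C1 + Integral(C2*airyai(3^(2/3)*a/3) + C3*airybi(3^(2/3)*a/3), a)


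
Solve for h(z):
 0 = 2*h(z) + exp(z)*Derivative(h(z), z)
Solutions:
 h(z) = C1*exp(2*exp(-z))


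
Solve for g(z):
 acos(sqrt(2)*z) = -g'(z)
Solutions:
 g(z) = C1 - z*acos(sqrt(2)*z) + sqrt(2)*sqrt(1 - 2*z^2)/2


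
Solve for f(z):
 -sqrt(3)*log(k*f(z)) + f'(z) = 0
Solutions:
 li(k*f(z))/k = C1 + sqrt(3)*z


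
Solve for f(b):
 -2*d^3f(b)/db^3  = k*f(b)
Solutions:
 f(b) = C1*exp(2^(2/3)*b*(-k)^(1/3)/2) + C2*exp(2^(2/3)*b*(-k)^(1/3)*(-1 + sqrt(3)*I)/4) + C3*exp(-2^(2/3)*b*(-k)^(1/3)*(1 + sqrt(3)*I)/4)


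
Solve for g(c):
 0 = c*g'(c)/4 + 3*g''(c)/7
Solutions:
 g(c) = C1 + C2*erf(sqrt(42)*c/12)


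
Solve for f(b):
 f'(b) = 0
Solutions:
 f(b) = C1


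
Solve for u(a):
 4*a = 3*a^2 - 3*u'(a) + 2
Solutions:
 u(a) = C1 + a^3/3 - 2*a^2/3 + 2*a/3


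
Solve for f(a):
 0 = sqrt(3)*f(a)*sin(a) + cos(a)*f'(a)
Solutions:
 f(a) = C1*cos(a)^(sqrt(3))


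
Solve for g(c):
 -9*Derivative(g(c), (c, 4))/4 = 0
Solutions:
 g(c) = C1 + C2*c + C3*c^2 + C4*c^3


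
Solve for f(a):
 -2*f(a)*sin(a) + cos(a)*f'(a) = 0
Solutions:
 f(a) = C1/cos(a)^2


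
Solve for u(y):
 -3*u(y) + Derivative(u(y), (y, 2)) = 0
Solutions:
 u(y) = C1*exp(-sqrt(3)*y) + C2*exp(sqrt(3)*y)


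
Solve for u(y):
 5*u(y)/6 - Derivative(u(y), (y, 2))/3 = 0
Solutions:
 u(y) = C1*exp(-sqrt(10)*y/2) + C2*exp(sqrt(10)*y/2)


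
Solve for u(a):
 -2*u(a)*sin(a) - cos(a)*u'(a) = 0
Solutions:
 u(a) = C1*cos(a)^2


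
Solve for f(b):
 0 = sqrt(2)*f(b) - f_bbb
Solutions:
 f(b) = C3*exp(2^(1/6)*b) + (C1*sin(2^(1/6)*sqrt(3)*b/2) + C2*cos(2^(1/6)*sqrt(3)*b/2))*exp(-2^(1/6)*b/2)


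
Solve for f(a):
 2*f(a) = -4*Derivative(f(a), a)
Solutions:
 f(a) = C1*exp(-a/2)


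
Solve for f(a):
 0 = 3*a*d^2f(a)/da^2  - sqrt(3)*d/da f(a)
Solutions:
 f(a) = C1 + C2*a^(sqrt(3)/3 + 1)


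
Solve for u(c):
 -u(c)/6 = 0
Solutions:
 u(c) = 0


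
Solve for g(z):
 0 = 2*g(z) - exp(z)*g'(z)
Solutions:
 g(z) = C1*exp(-2*exp(-z))


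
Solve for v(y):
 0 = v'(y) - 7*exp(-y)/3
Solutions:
 v(y) = C1 - 7*exp(-y)/3


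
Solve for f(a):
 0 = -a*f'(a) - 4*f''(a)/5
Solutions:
 f(a) = C1 + C2*erf(sqrt(10)*a/4)


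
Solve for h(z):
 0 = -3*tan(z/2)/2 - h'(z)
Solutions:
 h(z) = C1 + 3*log(cos(z/2))


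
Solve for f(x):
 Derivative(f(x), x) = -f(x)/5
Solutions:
 f(x) = C1*exp(-x/5)


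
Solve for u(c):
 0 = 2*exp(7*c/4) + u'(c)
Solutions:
 u(c) = C1 - 8*exp(7*c/4)/7


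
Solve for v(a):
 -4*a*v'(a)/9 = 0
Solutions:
 v(a) = C1


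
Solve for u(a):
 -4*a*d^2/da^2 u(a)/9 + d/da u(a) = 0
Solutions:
 u(a) = C1 + C2*a^(13/4)


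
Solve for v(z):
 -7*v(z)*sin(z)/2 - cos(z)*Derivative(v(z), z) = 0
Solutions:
 v(z) = C1*cos(z)^(7/2)


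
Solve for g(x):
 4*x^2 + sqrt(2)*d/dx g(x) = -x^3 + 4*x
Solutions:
 g(x) = C1 - sqrt(2)*x^4/8 - 2*sqrt(2)*x^3/3 + sqrt(2)*x^2


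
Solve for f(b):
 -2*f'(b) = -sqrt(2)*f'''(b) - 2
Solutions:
 f(b) = C1 + C2*exp(-2^(1/4)*b) + C3*exp(2^(1/4)*b) + b


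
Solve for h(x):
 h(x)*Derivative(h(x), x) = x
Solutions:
 h(x) = -sqrt(C1 + x^2)
 h(x) = sqrt(C1 + x^2)


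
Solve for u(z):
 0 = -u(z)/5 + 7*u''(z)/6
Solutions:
 u(z) = C1*exp(-sqrt(210)*z/35) + C2*exp(sqrt(210)*z/35)


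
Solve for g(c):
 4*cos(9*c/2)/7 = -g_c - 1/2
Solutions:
 g(c) = C1 - c/2 - 8*sin(9*c/2)/63


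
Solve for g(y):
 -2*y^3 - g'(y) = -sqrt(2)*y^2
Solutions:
 g(y) = C1 - y^4/2 + sqrt(2)*y^3/3


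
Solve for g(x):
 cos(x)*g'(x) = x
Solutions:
 g(x) = C1 + Integral(x/cos(x), x)


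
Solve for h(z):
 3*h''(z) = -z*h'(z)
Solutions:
 h(z) = C1 + C2*erf(sqrt(6)*z/6)


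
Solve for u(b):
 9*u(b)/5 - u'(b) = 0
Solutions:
 u(b) = C1*exp(9*b/5)


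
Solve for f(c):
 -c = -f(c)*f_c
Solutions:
 f(c) = -sqrt(C1 + c^2)
 f(c) = sqrt(C1 + c^2)


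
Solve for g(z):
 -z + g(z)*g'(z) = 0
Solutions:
 g(z) = -sqrt(C1 + z^2)
 g(z) = sqrt(C1 + z^2)


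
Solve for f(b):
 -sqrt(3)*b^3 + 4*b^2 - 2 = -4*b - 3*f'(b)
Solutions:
 f(b) = C1 + sqrt(3)*b^4/12 - 4*b^3/9 - 2*b^2/3 + 2*b/3


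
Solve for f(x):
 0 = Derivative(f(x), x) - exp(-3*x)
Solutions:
 f(x) = C1 - exp(-3*x)/3


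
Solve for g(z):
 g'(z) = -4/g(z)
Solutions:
 g(z) = -sqrt(C1 - 8*z)
 g(z) = sqrt(C1 - 8*z)


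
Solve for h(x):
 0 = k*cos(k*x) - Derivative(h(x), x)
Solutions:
 h(x) = C1 + sin(k*x)


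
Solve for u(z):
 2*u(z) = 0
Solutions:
 u(z) = 0


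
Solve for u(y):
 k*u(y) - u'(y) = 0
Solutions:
 u(y) = C1*exp(k*y)


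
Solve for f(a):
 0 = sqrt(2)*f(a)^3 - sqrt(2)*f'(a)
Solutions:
 f(a) = -sqrt(2)*sqrt(-1/(C1 + a))/2
 f(a) = sqrt(2)*sqrt(-1/(C1 + a))/2


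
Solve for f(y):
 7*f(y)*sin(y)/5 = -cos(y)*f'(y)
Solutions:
 f(y) = C1*cos(y)^(7/5)


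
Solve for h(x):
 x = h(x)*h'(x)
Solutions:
 h(x) = -sqrt(C1 + x^2)
 h(x) = sqrt(C1 + x^2)


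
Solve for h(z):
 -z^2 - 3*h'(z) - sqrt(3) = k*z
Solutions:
 h(z) = C1 - k*z^2/6 - z^3/9 - sqrt(3)*z/3


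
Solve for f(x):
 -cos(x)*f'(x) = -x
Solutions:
 f(x) = C1 + Integral(x/cos(x), x)


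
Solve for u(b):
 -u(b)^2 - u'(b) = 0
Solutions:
 u(b) = 1/(C1 + b)


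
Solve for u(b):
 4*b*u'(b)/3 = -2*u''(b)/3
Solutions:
 u(b) = C1 + C2*erf(b)


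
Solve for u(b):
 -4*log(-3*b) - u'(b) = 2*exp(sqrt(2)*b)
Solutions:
 u(b) = C1 - 4*b*log(-b) + 4*b*(1 - log(3)) - sqrt(2)*exp(sqrt(2)*b)


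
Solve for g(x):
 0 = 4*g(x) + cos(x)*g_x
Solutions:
 g(x) = C1*(sin(x)^2 - 2*sin(x) + 1)/(sin(x)^2 + 2*sin(x) + 1)


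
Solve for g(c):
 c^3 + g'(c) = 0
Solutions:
 g(c) = C1 - c^4/4


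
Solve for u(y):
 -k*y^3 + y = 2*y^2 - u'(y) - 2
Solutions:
 u(y) = C1 + k*y^4/4 + 2*y^3/3 - y^2/2 - 2*y


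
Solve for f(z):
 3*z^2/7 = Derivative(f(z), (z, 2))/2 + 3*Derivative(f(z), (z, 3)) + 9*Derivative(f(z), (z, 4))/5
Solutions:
 f(z) = C1 + C2*z + C3*exp(z*(-5 + sqrt(15))/6) + C4*exp(-z*(sqrt(15) + 5)/6) + z^4/14 - 12*z^3/7 + 972*z^2/35


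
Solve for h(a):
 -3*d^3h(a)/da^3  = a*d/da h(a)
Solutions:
 h(a) = C1 + Integral(C2*airyai(-3^(2/3)*a/3) + C3*airybi(-3^(2/3)*a/3), a)


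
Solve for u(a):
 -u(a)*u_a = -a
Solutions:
 u(a) = -sqrt(C1 + a^2)
 u(a) = sqrt(C1 + a^2)


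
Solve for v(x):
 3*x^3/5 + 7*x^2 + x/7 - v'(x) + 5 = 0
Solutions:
 v(x) = C1 + 3*x^4/20 + 7*x^3/3 + x^2/14 + 5*x


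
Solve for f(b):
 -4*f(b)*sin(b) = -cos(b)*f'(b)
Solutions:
 f(b) = C1/cos(b)^4


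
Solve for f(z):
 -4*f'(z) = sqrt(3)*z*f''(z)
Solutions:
 f(z) = C1 + C2*z^(1 - 4*sqrt(3)/3)


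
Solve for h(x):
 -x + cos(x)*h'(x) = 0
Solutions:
 h(x) = C1 + Integral(x/cos(x), x)


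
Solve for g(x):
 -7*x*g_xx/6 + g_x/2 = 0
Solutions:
 g(x) = C1 + C2*x^(10/7)


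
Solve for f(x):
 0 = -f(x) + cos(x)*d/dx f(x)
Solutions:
 f(x) = C1*sqrt(sin(x) + 1)/sqrt(sin(x) - 1)


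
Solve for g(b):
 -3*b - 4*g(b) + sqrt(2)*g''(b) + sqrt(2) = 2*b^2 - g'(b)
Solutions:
 g(b) = C1*exp(sqrt(2)*b*(-1 + sqrt(1 + 16*sqrt(2)))/4) + C2*exp(-sqrt(2)*b*(1 + sqrt(1 + 16*sqrt(2)))/4) - b^2/2 - b - 1/4


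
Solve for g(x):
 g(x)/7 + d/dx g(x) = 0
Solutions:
 g(x) = C1*exp(-x/7)


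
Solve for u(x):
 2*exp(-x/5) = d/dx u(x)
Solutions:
 u(x) = C1 - 10*exp(-x/5)


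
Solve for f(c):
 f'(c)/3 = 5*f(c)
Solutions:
 f(c) = C1*exp(15*c)


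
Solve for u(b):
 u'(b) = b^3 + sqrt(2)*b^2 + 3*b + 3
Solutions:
 u(b) = C1 + b^4/4 + sqrt(2)*b^3/3 + 3*b^2/2 + 3*b


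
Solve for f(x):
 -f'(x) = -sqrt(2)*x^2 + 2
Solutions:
 f(x) = C1 + sqrt(2)*x^3/3 - 2*x


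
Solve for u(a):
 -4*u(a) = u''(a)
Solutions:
 u(a) = C1*sin(2*a) + C2*cos(2*a)


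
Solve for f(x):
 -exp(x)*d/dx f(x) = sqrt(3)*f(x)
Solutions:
 f(x) = C1*exp(sqrt(3)*exp(-x))


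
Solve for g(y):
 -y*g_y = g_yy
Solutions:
 g(y) = C1 + C2*erf(sqrt(2)*y/2)


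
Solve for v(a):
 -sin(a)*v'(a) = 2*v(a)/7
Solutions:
 v(a) = C1*(cos(a) + 1)^(1/7)/(cos(a) - 1)^(1/7)


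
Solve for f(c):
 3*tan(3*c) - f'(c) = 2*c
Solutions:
 f(c) = C1 - c^2 - log(cos(3*c))


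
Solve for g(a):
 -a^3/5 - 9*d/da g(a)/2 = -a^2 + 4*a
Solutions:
 g(a) = C1 - a^4/90 + 2*a^3/27 - 4*a^2/9


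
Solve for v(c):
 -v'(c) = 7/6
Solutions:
 v(c) = C1 - 7*c/6


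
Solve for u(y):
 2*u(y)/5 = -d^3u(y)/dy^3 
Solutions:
 u(y) = C3*exp(-2^(1/3)*5^(2/3)*y/5) + (C1*sin(2^(1/3)*sqrt(3)*5^(2/3)*y/10) + C2*cos(2^(1/3)*sqrt(3)*5^(2/3)*y/10))*exp(2^(1/3)*5^(2/3)*y/10)


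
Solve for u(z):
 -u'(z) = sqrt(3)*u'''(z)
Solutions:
 u(z) = C1 + C2*sin(3^(3/4)*z/3) + C3*cos(3^(3/4)*z/3)


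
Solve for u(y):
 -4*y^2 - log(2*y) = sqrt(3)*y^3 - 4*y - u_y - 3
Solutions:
 u(y) = C1 + sqrt(3)*y^4/4 + 4*y^3/3 - 2*y^2 + y*log(y) - 4*y + y*log(2)


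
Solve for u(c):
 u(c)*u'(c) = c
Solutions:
 u(c) = -sqrt(C1 + c^2)
 u(c) = sqrt(C1 + c^2)


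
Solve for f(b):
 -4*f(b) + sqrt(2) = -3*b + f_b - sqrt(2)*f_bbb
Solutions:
 f(b) = C1*exp(-b*(sqrt(2)/(sqrt(2 - sqrt(2)/108) + sqrt(2))^(1/3) + 6*(sqrt(2 - sqrt(2)/108) + sqrt(2))^(1/3))/12)*sin(b*(-sqrt(6)/(sqrt(2 - sqrt(2)/108) + sqrt(2))^(1/3) + 6*sqrt(3)*(sqrt(2 - sqrt(2)/108) + sqrt(2))^(1/3))/12) + C2*exp(-b*(sqrt(2)/(sqrt(2 - sqrt(2)/108) + sqrt(2))^(1/3) + 6*(sqrt(2 - sqrt(2)/108) + sqrt(2))^(1/3))/12)*cos(b*(-sqrt(6)/(sqrt(2 - sqrt(2)/108) + sqrt(2))^(1/3) + 6*sqrt(3)*(sqrt(2 - sqrt(2)/108) + sqrt(2))^(1/3))/12) + C3*exp(b*(sqrt(2)/(6*(sqrt(2 - sqrt(2)/108) + sqrt(2))^(1/3)) + (sqrt(2 - sqrt(2)/108) + sqrt(2))^(1/3))) + 3*b/4 - 3/16 + sqrt(2)/4


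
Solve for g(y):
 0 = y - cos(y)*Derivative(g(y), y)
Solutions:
 g(y) = C1 + Integral(y/cos(y), y)


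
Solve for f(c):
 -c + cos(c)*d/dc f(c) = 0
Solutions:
 f(c) = C1 + Integral(c/cos(c), c)


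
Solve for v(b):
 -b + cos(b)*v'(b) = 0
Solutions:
 v(b) = C1 + Integral(b/cos(b), b)


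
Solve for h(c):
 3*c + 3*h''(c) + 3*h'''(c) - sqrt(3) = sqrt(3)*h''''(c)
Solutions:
 h(c) = C1 + C2*c + C3*exp(c*(sqrt(3) + sqrt(3 + 4*sqrt(3)))/2) + C4*exp(c*(-sqrt(3 + 4*sqrt(3)) + sqrt(3))/2) - c^3/6 + c^2*(sqrt(3) + 3)/6


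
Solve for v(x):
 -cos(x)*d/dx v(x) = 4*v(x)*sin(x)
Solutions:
 v(x) = C1*cos(x)^4


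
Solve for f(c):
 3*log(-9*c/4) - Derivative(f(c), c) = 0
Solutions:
 f(c) = C1 + 3*c*log(-c) + 3*c*(-2*log(2) - 1 + 2*log(3))


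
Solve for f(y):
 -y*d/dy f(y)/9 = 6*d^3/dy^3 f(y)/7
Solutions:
 f(y) = C1 + Integral(C2*airyai(-2^(2/3)*7^(1/3)*y/6) + C3*airybi(-2^(2/3)*7^(1/3)*y/6), y)


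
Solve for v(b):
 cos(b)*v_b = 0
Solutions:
 v(b) = C1


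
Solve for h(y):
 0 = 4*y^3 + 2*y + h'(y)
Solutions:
 h(y) = C1 - y^4 - y^2


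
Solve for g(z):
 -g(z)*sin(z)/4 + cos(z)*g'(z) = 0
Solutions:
 g(z) = C1/cos(z)^(1/4)


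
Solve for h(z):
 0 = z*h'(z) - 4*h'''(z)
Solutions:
 h(z) = C1 + Integral(C2*airyai(2^(1/3)*z/2) + C3*airybi(2^(1/3)*z/2), z)


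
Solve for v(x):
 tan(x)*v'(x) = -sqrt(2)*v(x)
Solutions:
 v(x) = C1/sin(x)^(sqrt(2))


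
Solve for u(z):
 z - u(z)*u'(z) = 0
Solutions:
 u(z) = -sqrt(C1 + z^2)
 u(z) = sqrt(C1 + z^2)


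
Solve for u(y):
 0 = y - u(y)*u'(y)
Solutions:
 u(y) = -sqrt(C1 + y^2)
 u(y) = sqrt(C1 + y^2)


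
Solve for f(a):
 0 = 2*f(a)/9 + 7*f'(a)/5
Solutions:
 f(a) = C1*exp(-10*a/63)


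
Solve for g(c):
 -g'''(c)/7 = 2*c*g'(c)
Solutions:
 g(c) = C1 + Integral(C2*airyai(-14^(1/3)*c) + C3*airybi(-14^(1/3)*c), c)


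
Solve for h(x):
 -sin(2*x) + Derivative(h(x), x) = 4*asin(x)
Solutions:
 h(x) = C1 + 4*x*asin(x) + 4*sqrt(1 - x^2) - cos(2*x)/2


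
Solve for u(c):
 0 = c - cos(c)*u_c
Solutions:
 u(c) = C1 + Integral(c/cos(c), c)


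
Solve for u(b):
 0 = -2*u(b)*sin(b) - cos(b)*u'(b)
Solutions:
 u(b) = C1*cos(b)^2


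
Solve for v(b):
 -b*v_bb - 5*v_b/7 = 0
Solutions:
 v(b) = C1 + C2*b^(2/7)


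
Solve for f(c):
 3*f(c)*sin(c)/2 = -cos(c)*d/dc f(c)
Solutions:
 f(c) = C1*cos(c)^(3/2)


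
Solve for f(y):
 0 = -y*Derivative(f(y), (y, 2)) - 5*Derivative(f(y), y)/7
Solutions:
 f(y) = C1 + C2*y^(2/7)


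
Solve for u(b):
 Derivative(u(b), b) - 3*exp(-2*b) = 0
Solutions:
 u(b) = C1 - 3*exp(-2*b)/2


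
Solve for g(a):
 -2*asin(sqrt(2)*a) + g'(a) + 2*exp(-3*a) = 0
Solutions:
 g(a) = C1 + 2*a*asin(sqrt(2)*a) + sqrt(2)*sqrt(1 - 2*a^2) + 2*exp(-3*a)/3


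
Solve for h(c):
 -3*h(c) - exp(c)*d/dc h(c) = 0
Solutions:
 h(c) = C1*exp(3*exp(-c))


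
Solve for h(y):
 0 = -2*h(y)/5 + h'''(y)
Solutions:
 h(y) = C3*exp(2^(1/3)*5^(2/3)*y/5) + (C1*sin(2^(1/3)*sqrt(3)*5^(2/3)*y/10) + C2*cos(2^(1/3)*sqrt(3)*5^(2/3)*y/10))*exp(-2^(1/3)*5^(2/3)*y/10)


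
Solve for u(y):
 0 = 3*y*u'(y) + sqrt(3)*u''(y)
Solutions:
 u(y) = C1 + C2*erf(sqrt(2)*3^(1/4)*y/2)


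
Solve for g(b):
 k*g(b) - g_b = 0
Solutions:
 g(b) = C1*exp(b*k)


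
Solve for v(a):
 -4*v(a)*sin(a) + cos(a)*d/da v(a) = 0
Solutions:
 v(a) = C1/cos(a)^4


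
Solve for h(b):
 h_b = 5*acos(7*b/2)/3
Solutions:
 h(b) = C1 + 5*b*acos(7*b/2)/3 - 5*sqrt(4 - 49*b^2)/21


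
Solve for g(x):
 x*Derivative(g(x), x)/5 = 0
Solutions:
 g(x) = C1


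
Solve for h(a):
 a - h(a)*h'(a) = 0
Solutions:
 h(a) = -sqrt(C1 + a^2)
 h(a) = sqrt(C1 + a^2)


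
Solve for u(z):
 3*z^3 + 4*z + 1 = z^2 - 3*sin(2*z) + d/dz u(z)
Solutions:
 u(z) = C1 + 3*z^4/4 - z^3/3 + 2*z^2 + z - 3*cos(2*z)/2


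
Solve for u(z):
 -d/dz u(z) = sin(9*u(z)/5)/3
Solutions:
 z/3 + 5*log(cos(9*u(z)/5) - 1)/18 - 5*log(cos(9*u(z)/5) + 1)/18 = C1


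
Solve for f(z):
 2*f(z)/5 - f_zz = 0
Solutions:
 f(z) = C1*exp(-sqrt(10)*z/5) + C2*exp(sqrt(10)*z/5)


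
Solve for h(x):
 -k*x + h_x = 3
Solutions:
 h(x) = C1 + k*x^2/2 + 3*x


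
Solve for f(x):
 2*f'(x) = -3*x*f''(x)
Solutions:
 f(x) = C1 + C2*x^(1/3)


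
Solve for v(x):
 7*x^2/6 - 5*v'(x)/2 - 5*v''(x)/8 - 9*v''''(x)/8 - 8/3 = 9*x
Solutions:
 v(x) = C1 + C2*exp(-5^(1/3)*x*(-3*(6 + sqrt(2931)/9)^(1/3) + 5^(1/3)/(6 + sqrt(2931)/9)^(1/3))/18)*sin(sqrt(3)*x*(5/(30 + 5*sqrt(2931)/9)^(1/3) + 3*(30 + 5*sqrt(2931)/9)^(1/3))/18) + C3*exp(-5^(1/3)*x*(-3*(6 + sqrt(2931)/9)^(1/3) + 5^(1/3)/(6 + sqrt(2931)/9)^(1/3))/18)*cos(sqrt(3)*x*(5/(30 + 5*sqrt(2931)/9)^(1/3) + 3*(30 + 5*sqrt(2931)/9)^(1/3))/18) + C4*exp(5^(1/3)*x*(-3*(6 + sqrt(2931)/9)^(1/3) + 5^(1/3)/(6 + sqrt(2931)/9)^(1/3))/9) + 7*x^3/45 - 23*x^2/12 - 13*x/120


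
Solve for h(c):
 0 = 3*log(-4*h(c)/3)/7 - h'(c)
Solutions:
 -7*Integral(1/(log(-_y) - log(3) + 2*log(2)), (_y, h(c)))/3 = C1 - c


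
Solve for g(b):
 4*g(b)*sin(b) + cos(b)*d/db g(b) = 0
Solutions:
 g(b) = C1*cos(b)^4


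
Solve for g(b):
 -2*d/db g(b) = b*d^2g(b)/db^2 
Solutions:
 g(b) = C1 + C2/b


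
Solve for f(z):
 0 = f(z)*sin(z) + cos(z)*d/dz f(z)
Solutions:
 f(z) = C1*cos(z)


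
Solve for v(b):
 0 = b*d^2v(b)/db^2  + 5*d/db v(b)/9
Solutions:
 v(b) = C1 + C2*b^(4/9)


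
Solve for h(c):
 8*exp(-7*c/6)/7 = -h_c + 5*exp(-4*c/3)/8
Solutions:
 h(c) = C1 - 15*exp(-4*c/3)/32 + 48*exp(-7*c/6)/49


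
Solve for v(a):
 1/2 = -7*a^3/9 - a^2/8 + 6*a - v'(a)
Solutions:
 v(a) = C1 - 7*a^4/36 - a^3/24 + 3*a^2 - a/2


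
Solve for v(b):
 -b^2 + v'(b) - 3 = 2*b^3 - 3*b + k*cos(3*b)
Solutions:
 v(b) = C1 + b^4/2 + b^3/3 - 3*b^2/2 + 3*b + k*sin(3*b)/3


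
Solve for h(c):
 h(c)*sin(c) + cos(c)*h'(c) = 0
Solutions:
 h(c) = C1*cos(c)


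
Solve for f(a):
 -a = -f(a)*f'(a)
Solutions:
 f(a) = -sqrt(C1 + a^2)
 f(a) = sqrt(C1 + a^2)


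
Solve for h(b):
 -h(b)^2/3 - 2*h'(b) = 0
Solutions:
 h(b) = 6/(C1 + b)


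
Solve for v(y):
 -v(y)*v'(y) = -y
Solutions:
 v(y) = -sqrt(C1 + y^2)
 v(y) = sqrt(C1 + y^2)


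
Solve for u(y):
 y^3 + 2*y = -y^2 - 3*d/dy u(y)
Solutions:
 u(y) = C1 - y^4/12 - y^3/9 - y^2/3


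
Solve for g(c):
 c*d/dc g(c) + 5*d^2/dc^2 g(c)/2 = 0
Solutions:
 g(c) = C1 + C2*erf(sqrt(5)*c/5)


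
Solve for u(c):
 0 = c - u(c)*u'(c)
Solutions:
 u(c) = -sqrt(C1 + c^2)
 u(c) = sqrt(C1 + c^2)


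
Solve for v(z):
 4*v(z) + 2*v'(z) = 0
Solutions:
 v(z) = C1*exp(-2*z)


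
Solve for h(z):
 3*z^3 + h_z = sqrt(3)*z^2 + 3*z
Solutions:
 h(z) = C1 - 3*z^4/4 + sqrt(3)*z^3/3 + 3*z^2/2


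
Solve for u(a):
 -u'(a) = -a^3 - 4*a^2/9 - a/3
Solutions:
 u(a) = C1 + a^4/4 + 4*a^3/27 + a^2/6


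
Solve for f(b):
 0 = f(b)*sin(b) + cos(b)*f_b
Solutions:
 f(b) = C1*cos(b)


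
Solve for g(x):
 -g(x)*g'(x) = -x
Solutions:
 g(x) = -sqrt(C1 + x^2)
 g(x) = sqrt(C1 + x^2)


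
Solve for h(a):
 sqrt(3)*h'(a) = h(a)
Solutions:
 h(a) = C1*exp(sqrt(3)*a/3)


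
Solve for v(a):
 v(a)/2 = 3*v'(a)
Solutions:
 v(a) = C1*exp(a/6)


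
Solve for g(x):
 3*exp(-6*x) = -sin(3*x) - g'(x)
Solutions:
 g(x) = C1 + cos(3*x)/3 + exp(-6*x)/2


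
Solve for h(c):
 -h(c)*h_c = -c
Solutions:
 h(c) = -sqrt(C1 + c^2)
 h(c) = sqrt(C1 + c^2)


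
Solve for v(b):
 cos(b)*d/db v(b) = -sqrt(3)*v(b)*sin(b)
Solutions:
 v(b) = C1*cos(b)^(sqrt(3))


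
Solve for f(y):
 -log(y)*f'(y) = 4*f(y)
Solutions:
 f(y) = C1*exp(-4*li(y))


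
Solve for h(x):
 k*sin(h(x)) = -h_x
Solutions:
 h(x) = -acos((-C1 - exp(2*k*x))/(C1 - exp(2*k*x))) + 2*pi
 h(x) = acos((-C1 - exp(2*k*x))/(C1 - exp(2*k*x)))


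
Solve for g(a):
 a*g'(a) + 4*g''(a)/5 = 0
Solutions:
 g(a) = C1 + C2*erf(sqrt(10)*a/4)


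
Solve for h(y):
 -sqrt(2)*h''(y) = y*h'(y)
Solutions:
 h(y) = C1 + C2*erf(2^(1/4)*y/2)


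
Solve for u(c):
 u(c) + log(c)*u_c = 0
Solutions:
 u(c) = C1*exp(-li(c))


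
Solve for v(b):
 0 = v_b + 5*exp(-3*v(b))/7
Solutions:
 v(b) = log(C1 - 15*b/7)/3
 v(b) = log((-1 - sqrt(3)*I)*(C1 - 15*b/7)^(1/3)/2)
 v(b) = log((-1 + sqrt(3)*I)*(C1 - 15*b/7)^(1/3)/2)


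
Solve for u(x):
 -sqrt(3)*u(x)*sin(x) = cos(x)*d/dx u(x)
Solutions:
 u(x) = C1*cos(x)^(sqrt(3))


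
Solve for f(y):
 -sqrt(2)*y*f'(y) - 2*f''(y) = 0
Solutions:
 f(y) = C1 + C2*erf(2^(1/4)*y/2)


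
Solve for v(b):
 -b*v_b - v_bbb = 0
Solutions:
 v(b) = C1 + Integral(C2*airyai(-b) + C3*airybi(-b), b)


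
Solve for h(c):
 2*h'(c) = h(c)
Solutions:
 h(c) = C1*exp(c/2)


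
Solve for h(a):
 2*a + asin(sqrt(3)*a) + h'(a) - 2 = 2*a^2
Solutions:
 h(a) = C1 + 2*a^3/3 - a^2 - a*asin(sqrt(3)*a) + 2*a - sqrt(3)*sqrt(1 - 3*a^2)/3


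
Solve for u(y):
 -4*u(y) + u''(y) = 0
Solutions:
 u(y) = C1*exp(-2*y) + C2*exp(2*y)


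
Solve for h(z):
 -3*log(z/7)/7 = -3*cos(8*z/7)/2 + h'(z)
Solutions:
 h(z) = C1 - 3*z*log(z)/7 + 3*z/7 + 3*z*log(7)/7 + 21*sin(8*z/7)/16


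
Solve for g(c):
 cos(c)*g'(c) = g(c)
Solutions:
 g(c) = C1*sqrt(sin(c) + 1)/sqrt(sin(c) - 1)


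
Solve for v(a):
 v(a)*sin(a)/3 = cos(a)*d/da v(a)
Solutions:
 v(a) = C1/cos(a)^(1/3)


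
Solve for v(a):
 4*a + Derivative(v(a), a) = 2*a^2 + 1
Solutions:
 v(a) = C1 + 2*a^3/3 - 2*a^2 + a


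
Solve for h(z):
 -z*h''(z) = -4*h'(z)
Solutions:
 h(z) = C1 + C2*z^5


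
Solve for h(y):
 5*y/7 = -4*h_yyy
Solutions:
 h(y) = C1 + C2*y + C3*y^2 - 5*y^4/672


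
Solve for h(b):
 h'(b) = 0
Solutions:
 h(b) = C1


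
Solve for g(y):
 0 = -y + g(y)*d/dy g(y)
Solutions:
 g(y) = -sqrt(C1 + y^2)
 g(y) = sqrt(C1 + y^2)


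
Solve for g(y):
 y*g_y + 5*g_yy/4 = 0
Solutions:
 g(y) = C1 + C2*erf(sqrt(10)*y/5)


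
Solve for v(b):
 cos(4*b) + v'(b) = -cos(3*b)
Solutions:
 v(b) = C1 - sin(3*b)/3 - sin(4*b)/4


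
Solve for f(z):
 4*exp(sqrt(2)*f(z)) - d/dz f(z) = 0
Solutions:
 f(z) = sqrt(2)*(2*log(-1/(C1 + 4*z)) - log(2))/4


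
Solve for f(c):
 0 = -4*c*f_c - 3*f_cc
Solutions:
 f(c) = C1 + C2*erf(sqrt(6)*c/3)


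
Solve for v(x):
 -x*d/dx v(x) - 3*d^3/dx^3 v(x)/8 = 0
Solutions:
 v(x) = C1 + Integral(C2*airyai(-2*3^(2/3)*x/3) + C3*airybi(-2*3^(2/3)*x/3), x)


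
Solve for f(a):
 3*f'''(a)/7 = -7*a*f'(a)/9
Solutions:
 f(a) = C1 + Integral(C2*airyai(-7^(2/3)*a/3) + C3*airybi(-7^(2/3)*a/3), a)


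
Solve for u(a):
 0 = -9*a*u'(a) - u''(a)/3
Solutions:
 u(a) = C1 + C2*erf(3*sqrt(6)*a/2)


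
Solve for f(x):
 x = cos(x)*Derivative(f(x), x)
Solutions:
 f(x) = C1 + Integral(x/cos(x), x)


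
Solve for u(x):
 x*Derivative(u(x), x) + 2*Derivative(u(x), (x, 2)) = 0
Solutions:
 u(x) = C1 + C2*erf(x/2)


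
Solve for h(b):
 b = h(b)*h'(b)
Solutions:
 h(b) = -sqrt(C1 + b^2)
 h(b) = sqrt(C1 + b^2)


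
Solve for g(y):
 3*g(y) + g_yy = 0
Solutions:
 g(y) = C1*sin(sqrt(3)*y) + C2*cos(sqrt(3)*y)


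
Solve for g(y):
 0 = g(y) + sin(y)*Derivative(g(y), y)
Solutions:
 g(y) = C1*sqrt(cos(y) + 1)/sqrt(cos(y) - 1)


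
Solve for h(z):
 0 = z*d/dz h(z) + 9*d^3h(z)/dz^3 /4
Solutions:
 h(z) = C1 + Integral(C2*airyai(-2^(2/3)*3^(1/3)*z/3) + C3*airybi(-2^(2/3)*3^(1/3)*z/3), z)


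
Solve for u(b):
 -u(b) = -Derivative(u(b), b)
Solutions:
 u(b) = C1*exp(b)


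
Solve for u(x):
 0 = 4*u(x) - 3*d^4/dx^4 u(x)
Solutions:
 u(x) = C1*exp(-sqrt(2)*3^(3/4)*x/3) + C2*exp(sqrt(2)*3^(3/4)*x/3) + C3*sin(sqrt(2)*3^(3/4)*x/3) + C4*cos(sqrt(2)*3^(3/4)*x/3)


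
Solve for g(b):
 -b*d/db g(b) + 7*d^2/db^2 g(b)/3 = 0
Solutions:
 g(b) = C1 + C2*erfi(sqrt(42)*b/14)


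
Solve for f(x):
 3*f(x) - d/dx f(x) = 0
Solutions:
 f(x) = C1*exp(3*x)


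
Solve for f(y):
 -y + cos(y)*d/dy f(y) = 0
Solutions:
 f(y) = C1 + Integral(y/cos(y), y)


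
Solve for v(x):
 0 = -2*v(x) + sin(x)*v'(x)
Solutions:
 v(x) = C1*(cos(x) - 1)/(cos(x) + 1)


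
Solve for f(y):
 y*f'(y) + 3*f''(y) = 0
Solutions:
 f(y) = C1 + C2*erf(sqrt(6)*y/6)


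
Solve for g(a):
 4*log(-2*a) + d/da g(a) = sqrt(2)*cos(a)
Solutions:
 g(a) = C1 - 4*a*log(-a) - 4*a*log(2) + 4*a + sqrt(2)*sin(a)


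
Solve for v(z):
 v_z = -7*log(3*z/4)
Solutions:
 v(z) = C1 - 7*z*log(z) + z*log(16384/2187) + 7*z


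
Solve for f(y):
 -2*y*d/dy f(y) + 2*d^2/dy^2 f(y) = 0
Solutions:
 f(y) = C1 + C2*erfi(sqrt(2)*y/2)


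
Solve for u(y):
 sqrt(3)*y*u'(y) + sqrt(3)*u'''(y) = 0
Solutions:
 u(y) = C1 + Integral(C2*airyai(-y) + C3*airybi(-y), y)


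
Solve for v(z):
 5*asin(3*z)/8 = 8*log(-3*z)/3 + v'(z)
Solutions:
 v(z) = C1 - 8*z*log(-z)/3 + 5*z*asin(3*z)/8 - 8*z*log(3)/3 + 8*z/3 + 5*sqrt(1 - 9*z^2)/24


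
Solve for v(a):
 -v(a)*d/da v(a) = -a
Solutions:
 v(a) = -sqrt(C1 + a^2)
 v(a) = sqrt(C1 + a^2)


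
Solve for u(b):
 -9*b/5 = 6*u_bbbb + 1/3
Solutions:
 u(b) = C1 + C2*b + C3*b^2 + C4*b^3 - b^5/400 - b^4/432


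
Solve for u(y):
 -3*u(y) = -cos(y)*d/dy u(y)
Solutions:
 u(y) = C1*(sin(y) + 1)^(3/2)/(sin(y) - 1)^(3/2)


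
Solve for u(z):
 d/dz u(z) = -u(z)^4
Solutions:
 u(z) = (-3^(2/3) - 3*3^(1/6)*I)*(1/(C1 + z))^(1/3)/6
 u(z) = (-3^(2/3) + 3*3^(1/6)*I)*(1/(C1 + z))^(1/3)/6
 u(z) = (1/(C1 + 3*z))^(1/3)


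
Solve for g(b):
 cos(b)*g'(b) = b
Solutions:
 g(b) = C1 + Integral(b/cos(b), b)


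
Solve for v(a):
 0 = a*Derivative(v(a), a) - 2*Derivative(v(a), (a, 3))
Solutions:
 v(a) = C1 + Integral(C2*airyai(2^(2/3)*a/2) + C3*airybi(2^(2/3)*a/2), a)


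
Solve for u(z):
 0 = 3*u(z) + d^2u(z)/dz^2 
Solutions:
 u(z) = C1*sin(sqrt(3)*z) + C2*cos(sqrt(3)*z)


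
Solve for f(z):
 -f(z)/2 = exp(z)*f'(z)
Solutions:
 f(z) = C1*exp(exp(-z)/2)


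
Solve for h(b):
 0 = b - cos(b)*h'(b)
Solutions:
 h(b) = C1 + Integral(b/cos(b), b)


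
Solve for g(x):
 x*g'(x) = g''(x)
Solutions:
 g(x) = C1 + C2*erfi(sqrt(2)*x/2)


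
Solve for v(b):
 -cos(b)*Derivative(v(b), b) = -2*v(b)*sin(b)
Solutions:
 v(b) = C1/cos(b)^2


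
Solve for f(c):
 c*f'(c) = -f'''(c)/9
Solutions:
 f(c) = C1 + Integral(C2*airyai(-3^(2/3)*c) + C3*airybi(-3^(2/3)*c), c)


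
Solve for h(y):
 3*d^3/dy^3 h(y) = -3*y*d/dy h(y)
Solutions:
 h(y) = C1 + Integral(C2*airyai(-y) + C3*airybi(-y), y)


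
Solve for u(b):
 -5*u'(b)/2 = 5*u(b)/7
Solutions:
 u(b) = C1*exp(-2*b/7)


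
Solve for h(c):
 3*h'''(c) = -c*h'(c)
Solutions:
 h(c) = C1 + Integral(C2*airyai(-3^(2/3)*c/3) + C3*airybi(-3^(2/3)*c/3), c)


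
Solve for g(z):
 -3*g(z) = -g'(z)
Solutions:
 g(z) = C1*exp(3*z)


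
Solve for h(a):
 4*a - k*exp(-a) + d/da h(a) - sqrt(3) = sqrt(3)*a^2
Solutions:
 h(a) = C1 + sqrt(3)*a^3/3 - 2*a^2 + sqrt(3)*a - k*exp(-a)


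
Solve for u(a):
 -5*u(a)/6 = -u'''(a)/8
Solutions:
 u(a) = C3*exp(20^(1/3)*3^(2/3)*a/3) + (C1*sin(20^(1/3)*3^(1/6)*a/2) + C2*cos(20^(1/3)*3^(1/6)*a/2))*exp(-20^(1/3)*3^(2/3)*a/6)


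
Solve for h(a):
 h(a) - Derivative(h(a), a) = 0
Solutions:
 h(a) = C1*exp(a)


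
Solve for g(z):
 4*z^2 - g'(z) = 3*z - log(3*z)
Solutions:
 g(z) = C1 + 4*z^3/3 - 3*z^2/2 + z*log(z) - z + z*log(3)


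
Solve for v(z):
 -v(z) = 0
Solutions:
 v(z) = 0


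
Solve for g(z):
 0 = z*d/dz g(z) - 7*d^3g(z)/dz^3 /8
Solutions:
 g(z) = C1 + Integral(C2*airyai(2*7^(2/3)*z/7) + C3*airybi(2*7^(2/3)*z/7), z)


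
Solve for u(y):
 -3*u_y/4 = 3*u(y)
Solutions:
 u(y) = C1*exp(-4*y)


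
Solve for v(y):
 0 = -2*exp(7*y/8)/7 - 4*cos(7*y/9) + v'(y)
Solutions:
 v(y) = C1 + 16*exp(7*y/8)/49 + 36*sin(7*y/9)/7


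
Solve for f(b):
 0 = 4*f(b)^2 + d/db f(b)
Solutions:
 f(b) = 1/(C1 + 4*b)


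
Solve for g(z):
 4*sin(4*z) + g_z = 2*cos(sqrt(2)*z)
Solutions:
 g(z) = C1 + sqrt(2)*sin(sqrt(2)*z) + cos(4*z)


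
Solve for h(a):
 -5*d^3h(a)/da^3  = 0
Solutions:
 h(a) = C1 + C2*a + C3*a^2


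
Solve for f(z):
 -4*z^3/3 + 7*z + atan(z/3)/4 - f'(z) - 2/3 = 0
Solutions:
 f(z) = C1 - z^4/3 + 7*z^2/2 + z*atan(z/3)/4 - 2*z/3 - 3*log(z^2 + 9)/8


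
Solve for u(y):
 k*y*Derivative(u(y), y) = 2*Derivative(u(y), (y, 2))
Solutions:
 u(y) = Piecewise((-sqrt(pi)*C1*erf(y*sqrt(-k)/2)/sqrt(-k) - C2, (k > 0) | (k < 0)), (-C1*y - C2, True))


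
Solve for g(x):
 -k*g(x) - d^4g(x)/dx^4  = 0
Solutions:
 g(x) = C1*exp(-x*(-k)^(1/4)) + C2*exp(x*(-k)^(1/4)) + C3*exp(-I*x*(-k)^(1/4)) + C4*exp(I*x*(-k)^(1/4))


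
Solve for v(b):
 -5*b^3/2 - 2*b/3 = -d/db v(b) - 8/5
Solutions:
 v(b) = C1 + 5*b^4/8 + b^2/3 - 8*b/5


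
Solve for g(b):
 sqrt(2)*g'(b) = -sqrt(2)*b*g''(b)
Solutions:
 g(b) = C1 + C2*log(b)


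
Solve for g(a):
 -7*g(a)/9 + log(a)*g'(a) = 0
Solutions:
 g(a) = C1*exp(7*li(a)/9)


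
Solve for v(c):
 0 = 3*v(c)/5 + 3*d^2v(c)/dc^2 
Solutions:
 v(c) = C1*sin(sqrt(5)*c/5) + C2*cos(sqrt(5)*c/5)


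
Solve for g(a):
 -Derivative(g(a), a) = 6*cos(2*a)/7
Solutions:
 g(a) = C1 - 3*sin(2*a)/7


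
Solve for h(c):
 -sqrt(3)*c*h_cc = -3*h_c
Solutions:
 h(c) = C1 + C2*c^(1 + sqrt(3))


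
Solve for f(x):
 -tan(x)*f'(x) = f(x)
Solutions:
 f(x) = C1/sin(x)


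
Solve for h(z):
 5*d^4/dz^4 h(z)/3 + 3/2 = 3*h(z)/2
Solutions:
 h(z) = C1*exp(-10^(3/4)*sqrt(3)*z/10) + C2*exp(10^(3/4)*sqrt(3)*z/10) + C3*sin(10^(3/4)*sqrt(3)*z/10) + C4*cos(10^(3/4)*sqrt(3)*z/10) + 1


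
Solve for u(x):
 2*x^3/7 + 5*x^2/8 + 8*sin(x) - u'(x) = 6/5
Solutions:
 u(x) = C1 + x^4/14 + 5*x^3/24 - 6*x/5 - 8*cos(x)


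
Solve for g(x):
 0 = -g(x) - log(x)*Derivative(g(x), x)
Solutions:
 g(x) = C1*exp(-li(x))


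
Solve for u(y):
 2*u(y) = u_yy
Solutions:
 u(y) = C1*exp(-sqrt(2)*y) + C2*exp(sqrt(2)*y)


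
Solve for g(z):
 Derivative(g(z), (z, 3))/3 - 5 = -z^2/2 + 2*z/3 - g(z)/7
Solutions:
 g(z) = C3*exp(-3^(1/3)*7^(2/3)*z/7) - 7*z^2/2 + 14*z/3 + (C1*sin(3^(5/6)*7^(2/3)*z/14) + C2*cos(3^(5/6)*7^(2/3)*z/14))*exp(3^(1/3)*7^(2/3)*z/14) + 35


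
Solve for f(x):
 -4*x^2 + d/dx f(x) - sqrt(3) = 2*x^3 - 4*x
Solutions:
 f(x) = C1 + x^4/2 + 4*x^3/3 - 2*x^2 + sqrt(3)*x


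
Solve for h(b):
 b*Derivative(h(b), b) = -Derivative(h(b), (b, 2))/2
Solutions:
 h(b) = C1 + C2*erf(b)


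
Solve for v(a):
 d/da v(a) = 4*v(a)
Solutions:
 v(a) = C1*exp(4*a)


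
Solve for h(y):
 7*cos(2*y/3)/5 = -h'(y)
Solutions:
 h(y) = C1 - 21*sin(2*y/3)/10


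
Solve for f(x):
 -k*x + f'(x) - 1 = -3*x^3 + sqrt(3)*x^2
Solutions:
 f(x) = C1 + k*x^2/2 - 3*x^4/4 + sqrt(3)*x^3/3 + x


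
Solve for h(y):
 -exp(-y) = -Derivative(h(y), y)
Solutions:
 h(y) = C1 - exp(-y)


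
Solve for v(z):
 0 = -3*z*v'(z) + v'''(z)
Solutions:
 v(z) = C1 + Integral(C2*airyai(3^(1/3)*z) + C3*airybi(3^(1/3)*z), z)


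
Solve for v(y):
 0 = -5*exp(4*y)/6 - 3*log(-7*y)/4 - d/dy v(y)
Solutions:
 v(y) = C1 - 3*y*log(-y)/4 + 3*y*(1 - log(7))/4 - 5*exp(4*y)/24


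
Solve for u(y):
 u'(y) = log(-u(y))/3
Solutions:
 -li(-u(y)) = C1 + y/3


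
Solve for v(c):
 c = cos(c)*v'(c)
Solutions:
 v(c) = C1 + Integral(c/cos(c), c)


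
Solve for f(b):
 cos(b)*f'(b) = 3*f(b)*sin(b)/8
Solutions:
 f(b) = C1/cos(b)^(3/8)


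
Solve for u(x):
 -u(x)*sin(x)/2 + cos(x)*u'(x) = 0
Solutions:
 u(x) = C1/sqrt(cos(x))


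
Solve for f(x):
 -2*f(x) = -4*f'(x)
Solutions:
 f(x) = C1*exp(x/2)


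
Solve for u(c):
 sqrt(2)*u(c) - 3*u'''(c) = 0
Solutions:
 u(c) = C3*exp(2^(1/6)*3^(2/3)*c/3) + (C1*sin(6^(1/6)*c/2) + C2*cos(6^(1/6)*c/2))*exp(-2^(1/6)*3^(2/3)*c/6)


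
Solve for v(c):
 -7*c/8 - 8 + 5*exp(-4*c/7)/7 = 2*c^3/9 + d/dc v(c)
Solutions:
 v(c) = C1 - c^4/18 - 7*c^2/16 - 8*c - 5*exp(-4*c/7)/4


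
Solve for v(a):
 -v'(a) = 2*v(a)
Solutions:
 v(a) = C1*exp(-2*a)


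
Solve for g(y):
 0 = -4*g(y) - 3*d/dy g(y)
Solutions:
 g(y) = C1*exp(-4*y/3)
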